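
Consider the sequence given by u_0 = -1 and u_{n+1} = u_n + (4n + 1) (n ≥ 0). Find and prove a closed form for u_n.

Claim: u_n = 2n^2 − n − 1.

Base case: u_0 = -1, and 2·0^2 − 0 − 1 = -1.
Assume u_r = 2r^2 − r − 1.
Then u_{r+1} = u_r + (4r + 1) = (2r^2 − r − 1) + (4r + 1) = 2r^2 + 3r,
and 2·(r+1)^2 − (r+1) − 1 = 2r^2 + 3r.
This completes the inductive step, so u_n = 2n^2 − n − 1 for all n ≥ 0.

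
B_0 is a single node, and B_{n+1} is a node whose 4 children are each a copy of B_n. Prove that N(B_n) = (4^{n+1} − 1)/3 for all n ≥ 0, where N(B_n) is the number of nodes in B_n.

Base case: N(B_0) = 1, and (4^{0+1} − 1)/3 = 1.
Assume N(B_r) = (4^{r+1} − 1)/3.
Then N(B_{r+1}) = 1 + 4N(B_r) = 1 + 4·(4^{r+1} − 1)/3 = 1 + (4^{r+2} − 4)/3 = (3 + 4^{r+2} − 4)/3 = (4^{r+2} − 1)/3.
By induction, N(B_n) = (4^{n+1} − 1)/3 for all n ≥ 0.

N(B_n) = (4^{n+1} − 1)/3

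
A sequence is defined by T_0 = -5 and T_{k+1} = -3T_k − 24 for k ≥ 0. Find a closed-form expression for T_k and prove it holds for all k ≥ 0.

Claim: T_k = (-3)^k − 6.

Base case: T_0 = -5, and (-3)^0 − 6 = 1 − 6 = -5.
Assume T_m = (-3)^m − 6 for some m ≥ 0.
Then T_{m+1} = -3T_m − 24 = -3·((-3)^m − 6) − 24 = -3·(-3)^m + 18 − 24 = (-3)^{m+1} − 6.
So the formula holds for m+1, and by induction T_k = (-3)^k − 6 for all k ≥ 0.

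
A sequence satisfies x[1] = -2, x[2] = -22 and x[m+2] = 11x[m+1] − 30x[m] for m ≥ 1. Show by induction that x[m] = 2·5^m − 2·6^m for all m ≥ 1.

Base cases: x[1] = -2 and 2·5^1 − 2·6^1 = -2; x[2] = -22 and 2·5^2 − 2·6^2 = -22.
Assume x[j] = 2·5^j − 2·6^j for all 1 ≤ j ≤ r, where r ≥ 2.
Then x[r+1] = 11x[r] − 30x[r−1] = 11·(2·5^r − 2·6^r) − 30·(2·5^{r−1} − 2·6^{r−1}) = 2·(11·5 − 30)5^{r−1} − 2·(11·6 − 30)6^{r−1} = 50·5^{r−1} − 72·6^{r−1} = 2·5^{r+1} − 2·6^{r+1}.
By strong induction, x[m] = 2·5^m − 2·6^m for all m ≥ 1.

x[m] = 2·5^m − 2·6^m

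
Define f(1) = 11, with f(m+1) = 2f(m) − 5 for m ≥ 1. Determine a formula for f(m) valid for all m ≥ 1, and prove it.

Claim: f(m) = 3·2^m + 5.

Base case: f(1) = 11, and 3·2^1 + 5 = 6 + 5 = 11.
Assume f(r) = 3·2^r + 5 for some r ≥ 1.
Then f(r+1) = 2f(r) − 5 = 2·(3·2^r + 5) − 5 = 6·2^r + 10 − 5 = 3·2^{r+1} + 5.
By induction, f(m) = 3·2^m + 5 for all m ≥ 1.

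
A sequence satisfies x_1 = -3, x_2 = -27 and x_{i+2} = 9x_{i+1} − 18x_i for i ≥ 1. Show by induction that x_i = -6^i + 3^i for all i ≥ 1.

Base cases: x_1 = -3 and -6^1 + 3^1 = -3; x_2 = -27 and -6^2 + 3^2 = -27.
Assume x_j = -6^j + 3^j for all 1 ≤ j ≤ m, where m ≥ 2.
Then x_{m+1} = 9x_m − 18x_{m−1} = 9·(-6^m + 3^m) − 18·(-6^{m−1} + 3^{m−1}) = -(9·6 − 18)6^{m−1} + (9·3 − 18)3^{m−1} = -36·6^{m−1} + 9·3^{m−1} = -6^{m+1} + 3^{m+1}.
By strong induction, x_i = -6^i + 3^i for all i ≥ 1.

x_i = -6^i + 3^i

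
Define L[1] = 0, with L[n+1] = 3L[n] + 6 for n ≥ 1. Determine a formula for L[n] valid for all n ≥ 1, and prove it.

Claim: L[n] = 3^n − 3.

Base case: L[1] = 0, and 3^1 − 3 = 3 − 3 = 0.
Assume L[k] = 3^k − 3 for some k ≥ 1.
Then L[k+1] = 3L[k] + 6 = 3·(3^k − 3) + 6 = 3^{k+1} − 9 + 6 = 3^{k+1} − 3.
This completes the inductive step, so L[n] = 3^n − 3 for all n ≥ 1.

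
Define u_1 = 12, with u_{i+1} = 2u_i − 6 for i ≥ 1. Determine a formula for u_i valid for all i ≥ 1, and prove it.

Claim: u_i = 3·2^i + 6.

Base case: u_1 = 12, and 3·2^1 + 6 = 6 + 6 = 12.
Assume u_m = 3·2^m + 6 for some m ≥ 1.
Then u_{m+1} = 2u_m − 6 = 2·(3·2^m + 6) − 6 = 6·2^m + 12 − 6 = 3·2^{m+1} + 6.
Hence u_i = 3·2^i + 6 for every i ≥ 1, by induction.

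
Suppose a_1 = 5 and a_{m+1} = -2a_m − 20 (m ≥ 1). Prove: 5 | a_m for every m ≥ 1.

Base case: a_1 = 5 = 5·1, so 5 | a_1.
Assume 5 | a_k, so a_k = 5t for some integer t.
Then a_{k+1} = -2a_k − 20 = -2·(5t) − 20 = 5(-2t − 4), so 5 | a_{k+1}.
This completes the inductive step, so 5 | a_m for all m ≥ 1.

5 | a_m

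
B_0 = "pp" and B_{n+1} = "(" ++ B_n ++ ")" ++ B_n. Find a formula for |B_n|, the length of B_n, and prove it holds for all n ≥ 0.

Claim: |B_n| = 2^{n+2} − 2.

Base case: |B_0| = 2, and 2^{0+2} − 2 = 2.
Assume |B_k| = 2^{k+2} − 2.
Then |B_{k+1}| = 1 + |B_k| + 1 + |B_k| = 2|B_k| + 2 = 2(2^{k+2} − 2) + 2 = 2^{k+3} − 4 + 2 = 2^{k+3} − 2.
By induction, |B_n| = 2^{n+2} − 2 for all n ≥ 0.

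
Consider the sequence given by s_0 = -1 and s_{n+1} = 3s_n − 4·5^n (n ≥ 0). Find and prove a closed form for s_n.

Claim: s_n = 3^n − 2·5^n.

Base case: s_0 = -1, and 3^0 − 2·5^0 = 1 − 2 = -1.
Assume s_r = 3^r − 2·5^r for some r ≥ 0.
Then s_{r+1} = 3s_r − 4·5^r = 3·(3^r − 2·5^r) − 4·5^r = 3^{r+1} − 6·5^r − 4·5^r = 3^{r+1} − 10·5^r = 3^{r+1} − 2·5^{r+1}.
Hence s_n = 3^n − 2·5^n for every n ≥ 0, by induction.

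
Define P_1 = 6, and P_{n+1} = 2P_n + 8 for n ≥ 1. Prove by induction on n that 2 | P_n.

Base case: P_1 = 6 = 2·3, so 2 | P_1.
Assume 2 | P_j, so P_j = 2t for some integer t.
Then P_{j+1} = 2P_j + 8 = 2·(2t) + 8 = 2(2t + 4), so 2 | P_{j+1}.
This completes the inductive step, so 2 | P_n for all n ≥ 1.

2 | P_n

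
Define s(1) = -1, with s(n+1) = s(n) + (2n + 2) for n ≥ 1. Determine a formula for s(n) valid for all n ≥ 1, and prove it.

Claim: s(n) = n^2 + n − 3.

Base case: s(1) = -1, and 1^2 + 1 − 3 = -1.
Assume s(k) = k^2 + k − 3.
Then s(k+1) = s(k) + (2k + 2) = (k^2 + k − 3) + (2k + 2) = k^2 + 3k − 1,
and (k+1)^2 + (k+1) − 3 = k^2 + 3k − 1.
Hence s(n) = n^2 + n − 3 for every n ≥ 1, by induction.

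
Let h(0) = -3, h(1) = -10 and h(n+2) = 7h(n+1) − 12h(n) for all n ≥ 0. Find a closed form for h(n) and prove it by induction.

Claim: h(n) = -4^n − 2·3^n.

Base cases: h(0) = -3 and -4^0 − 2·3^0 = -3; h(1) = -10 and -4^1 − 2·3^1 = -10.
Assume h(j) = -4^j − 2·3^j for all 0 ≤ j ≤ m, where m ≥ 1.
Then h(m+1) = 7h(m) − 12h(m−1) = 7·(-4^m − 2·3^m) − 12·(-4^{m−1} − 2·3^{m−1}) = -(7·4 − 12)4^{m−1} − 2·(7·3 − 12)3^{m−1} = -16·4^{m−1} − 18·3^{m−1} = -4^{m+1} − 2·3^{m+1}.
Hence h(n) = -4^n − 2·3^n for every n ≥ 0, by strong induction.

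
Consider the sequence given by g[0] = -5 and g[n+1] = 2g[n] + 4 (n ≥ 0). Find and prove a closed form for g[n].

Claim: g[n] = -2^n − 4.

Base case: g[0] = -5, and -2^0 − 4 = -1 − 4 = -5.
Assume g[k] = -2^k − 4 for some k ≥ 0.
Then g[k+1] = 2g[k] + 4 = 2·(-2^k − 4) + 4 = -2^{k+1} − 8 + 4 = -2^{k+1} − 4.
Hence g[n] = -2^n − 4 for every n ≥ 0, by induction.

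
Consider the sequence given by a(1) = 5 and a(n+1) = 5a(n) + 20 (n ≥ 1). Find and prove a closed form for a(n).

Claim: a(n) = 2·5^n − 5.

Base case: a(1) = 5, and 2·5^1 − 5 = 10 − 5 = 5.
Assume a(j) = 2·5^j − 5 for some j ≥ 1.
Then a(j+1) = 5a(j) + 20 = 5·(2·5^j − 5) + 20 = 10·5^j − 25 + 20 = 2·5^{j+1} − 5.
Hence a(n) = 2·5^n − 5 for every n ≥ 1, by induction.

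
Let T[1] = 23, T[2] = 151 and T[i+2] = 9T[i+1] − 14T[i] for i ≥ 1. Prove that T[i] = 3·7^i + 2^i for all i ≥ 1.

Base cases: T[1] = 23 and 3·7^1 + 2^1 = 23; T[2] = 151 and 3·7^2 + 2^2 = 151.
Assume T[j] = 3·7^j + 2^j for all 1 ≤ j ≤ k, where k ≥ 2.
Then T[k+1] = 9T[k] − 14T[k−1] = 9·(3·7^k + 2^k) − 14·(3·7^{k−1} + 2^{k−1}) = 3·(9·7 − 14)7^{k−1} + (9·2 − 14)2^{k−1} = 147·7^{k−1} + 4·2^{k−1} = 3·7^{k+1} + 2^{k+1}.
By strong induction, T[i] = 3·7^i + 2^i for all i ≥ 1.

T[i] = 3·7^i + 2^i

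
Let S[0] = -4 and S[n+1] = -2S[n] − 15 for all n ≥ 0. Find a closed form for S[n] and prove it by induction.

Claim: S[n] = (-2)^n − 5.

Base case: S[0] = -4, and (-2)^0 − 5 = 1 − 5 = -4.
Assume S[k] = (-2)^k − 5 for some k ≥ 0.
Then S[k+1] = -2S[k] − 15 = -2·((-2)^k − 5) − 15 = -2·(-2)^k + 10 − 15 = (-2)^{k+1} − 5.
Hence S[n] = (-2)^n − 5 for every n ≥ 0, by induction.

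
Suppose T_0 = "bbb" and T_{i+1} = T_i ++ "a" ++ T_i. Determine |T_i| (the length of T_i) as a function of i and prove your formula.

Claim: |T_i| = 2^{i+2} − 1.

Base case: |T_0| = 3, and 2^{0+2} − 1 = 3.
Assume |T_j| = 2^{j+2} − 1.
Then |T_{j+1}| = |T_j| + 1 + |T_j| = 2|T_j| + 1 = 2(2^{j+2} − 1) + 1 = 2^{j+3} − 2 + 1 = 2^{j+3} − 1.
So the formula holds for j+1, and by induction |T_i| = 2^{i+2} − 1 for all i ≥ 0.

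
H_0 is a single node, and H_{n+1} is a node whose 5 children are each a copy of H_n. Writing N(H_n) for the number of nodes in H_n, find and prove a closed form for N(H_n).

Claim: N(H_n) = (5^{n+1} − 1)/4.

Base case: N(H_0) = 1, and (5^{0+1} − 1)/4 = 1.
Assume N(H_j) = (5^{j+1} − 1)/4.
Then N(H_{j+1}) = 1 + 5N(H_j) = 1 + 5·(5^{j+1} − 1)/4 = 1 + (5^{j+2} − 5)/4 = (4 + 5^{j+2} − 5)/4 = (5^{j+2} − 1)/4.
So the formula holds for j+1, and by induction N(H_n) = (5^{n+1} − 1)/4 for all n ≥ 0.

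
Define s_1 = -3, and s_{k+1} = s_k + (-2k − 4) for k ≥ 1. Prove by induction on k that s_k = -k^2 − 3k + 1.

Base case: s_1 = -3, and -1^2 − 3·1 + 1 = -3.
Assume s_r = -r^2 − 3r + 1.
Then s_{r+1} = s_r + (-2r − 4) = (-r^2 − 3r + 1) + (-2r − 4) = -r^2 − 5r − 3,
and -(r+1)^2 − 3·(r+1) + 1 = -r^2 − 5r − 3.
By induction, s_k = -k^2 − 3k + 1 for all k ≥ 1.

s_k = -k^2 − 3k + 1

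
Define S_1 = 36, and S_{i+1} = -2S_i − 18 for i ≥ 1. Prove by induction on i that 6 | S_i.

Base case: S_1 = 36 = 6·6, so 6 | S_1.
Assume 6 | S_r, so S_r = 6t for some integer t.
Then S_{r+1} = -2S_r − 18 = -2·(6t) − 18 = 6(-2t − 3), so 6 | S_{r+1}.
By induction, 6 | S_i for all i ≥ 1.

6 | S_i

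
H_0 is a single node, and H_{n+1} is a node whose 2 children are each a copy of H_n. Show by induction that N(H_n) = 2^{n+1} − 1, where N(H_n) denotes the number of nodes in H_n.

Base case: N(H_0) = 1, and 2^{0+1} − 1 = 1.
Assume N(H_m) = 2^{m+1} − 1.
Then N(H_{m+1}) = 1 + 2N(H_m) = 1 + 2(2^{m+1} − 1) = 2^{m+2} − 2 + 1 = 2^{m+2} − 1.
So the formula holds for m+1, and by induction N(H_n) = 2^{n+1} − 1 for all n ≥ 0.

N(H_n) = 2^{n+1} − 1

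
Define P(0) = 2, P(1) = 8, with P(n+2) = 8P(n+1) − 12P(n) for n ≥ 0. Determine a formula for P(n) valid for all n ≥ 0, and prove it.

Claim: P(n) = 2^n + 6^n.

Base cases: P(0) = 2 and 2^0 + 6^0 = 2; P(1) = 8 and 2^1 + 6^1 = 8.
Assume P(j) = 2^j + 6^j for all 0 ≤ j ≤ k, where k ≥ 1.
Then P(k+1) = 8P(k) − 12P(k−1) = 8·(2^k + 6^k) − 12·(2^{k−1} + 6^{k−1}) = (8·2 − 12)2^{k−1} + (8·6 − 12)6^{k−1} = 4·2^{k−1} + 36·6^{k−1} = 2^{k+1} + 6^{k+1}.
This completes the inductive step, so P(n) = 2^n + 6^n for all n ≥ 0.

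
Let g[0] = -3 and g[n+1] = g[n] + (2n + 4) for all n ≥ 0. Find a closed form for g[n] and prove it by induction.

Claim: g[n] = n^2 + 3n − 3.

Base case: g[0] = -3, and 0^2 + 3·0 − 3 = -3.
Assume g[m] = m^2 + 3m − 3.
Then g[m+1] = g[m] + (2m + 4) = (m^2 + 3m − 3) + (2m + 4) = m^2 + 5m + 1,
and (m+1)^2 + 3·(m+1) − 3 = m^2 + 5m + 1.
This completes the inductive step, so g[n] = n^2 + 3n − 3 for all n ≥ 0.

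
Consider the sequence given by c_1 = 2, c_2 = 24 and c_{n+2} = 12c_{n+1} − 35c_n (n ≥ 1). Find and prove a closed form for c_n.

Claim: c_n = 7^n − 5^n.

Base cases: c_1 = 2 and 7^1 − 5^1 = 2; c_2 = 24 and 7^2 − 5^2 = 24.
Assume c_i = 7^i − 5^i for all 1 ≤ i ≤ j, where j ≥ 2.
Then c_{j+1} = 12c_j − 35c_{j−1} = 12·(7^j − 5^j) − 35·(7^{j−1} − 5^{j−1}) = (12·7 − 35)7^{j−1} − (12·5 − 35)5^{j−1} = 49·7^{j−1} − 25·5^{j−1} = 7^{j+1} − 5^{j+1}.
So the formula holds for j+1, and by strong induction c_n = 7^n − 5^n for all n ≥ 1.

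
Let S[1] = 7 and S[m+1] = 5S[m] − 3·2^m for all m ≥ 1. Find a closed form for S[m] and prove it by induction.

Claim: S[m] = 5^m + 2^m.

Base case: S[1] = 7, and 5^1 + 2^1 = 5 + 2 = 7.
Assume S[k] = 5^k + 2^k for some k ≥ 1.
Then S[k+1] = 5S[k] − 3·2^k = 5·(5^k + 2^k) − 3·2^k = 5^{k+1} + 5·2^k − 3·2^k = 5^{k+1} + 2·2^k = 5^{k+1} + 2^{k+1}.
So the formula holds for k+1, and by induction S[m] = 5^m + 2^m for all m ≥ 1.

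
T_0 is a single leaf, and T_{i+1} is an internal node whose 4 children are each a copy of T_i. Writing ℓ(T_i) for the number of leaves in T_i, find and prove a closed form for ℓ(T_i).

Claim: ℓ(T_i) = 4^i.

Base case: ℓ(T_0) = 1, and 4^0 = 1.
Assume ℓ(T_j) = 4^j.
Then ℓ(T_{j+1}) = 4·ℓ(T_j) = 4·4^j = 4^{j+1}.
By induction, ℓ(T_i) = 4^i for all i ≥ 0.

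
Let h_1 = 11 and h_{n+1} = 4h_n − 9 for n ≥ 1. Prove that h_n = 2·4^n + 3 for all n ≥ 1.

Base case: h_1 = 11, and 2·4^1 + 3 = 8 + 3 = 11.
Assume h_k = 2·4^k + 3 for some k ≥ 1.
Then h_{k+1} = 4h_k − 9 = 4·(2·4^k + 3) − 9 = 8·4^k + 12 − 9 = 2·4^{k+1} + 3.
So the formula holds for k+1, and by induction h_n = 2·4^n + 3 for all n ≥ 1.

h_n = 2·4^n + 3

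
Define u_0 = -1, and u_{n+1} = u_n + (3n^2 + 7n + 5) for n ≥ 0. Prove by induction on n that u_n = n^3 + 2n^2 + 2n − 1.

Base case: u_0 = -1, and 0^3 + 2·0^2 + 2·0 − 1 = -1.
Assume u_r = r^3 + 2r^2 + 2r − 1.
Then u_{r+1} = u_r + (3r^2 + 7r + 5) = (r^3 + 2r^2 + 2r − 1) + (3r^2 + 7r + 5) = r^3 + 5r^2 + 9r + 4,
and (r+1)^3 + 2·(r+1)^2 + 2·(r+1) − 1 = r^3 + 5r^2 + 9r + 4.
By induction, u_n = n^3 + 2n^2 + 2n − 1 for all n ≥ 0.

u_n = n^3 + 2n^2 + 2n − 1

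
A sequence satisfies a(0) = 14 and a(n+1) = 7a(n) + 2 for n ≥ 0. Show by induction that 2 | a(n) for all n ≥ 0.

Base case: a(0) = 14 = 2·7, so 2 | a(0).
Assume 2 | a(r), so a(r) = 2t for some integer t.
Then a(r+1) = 7a(r) + 2 = 7·(2t) + 2 = 2(7t + 1), so 2 | a(r+1).
Hence 2 | a(n) for every n ≥ 0, by induction.

2 | a(n)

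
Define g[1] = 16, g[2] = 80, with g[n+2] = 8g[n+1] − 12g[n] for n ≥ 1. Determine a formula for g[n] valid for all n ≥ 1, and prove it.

Claim: g[n] = 2·2^n + 2·6^n.

Base cases: g[1] = 16 and 2·2^1 + 2·6^1 = 16; g[2] = 80 and 2·2^2 + 2·6^2 = 80.
Assume g[j] = 2·2^j + 2·6^j for all 1 ≤ j ≤ m, where m ≥ 2.
Then g[m+1] = 8g[m] − 12g[m−1] = 8·(2·2^m + 2·6^m) − 12·(2·2^{m−1} + 2·6^{m−1}) = 2·(8·2 − 12)2^{m−1} + 2·(8·6 − 12)6^{m−1} = 8·2^{m−1} + 72·6^{m−1} = 2·2^{m+1} + 2·6^{m+1}.
By strong induction, g[n] = 2·2^n + 2·6^n for all n ≥ 1.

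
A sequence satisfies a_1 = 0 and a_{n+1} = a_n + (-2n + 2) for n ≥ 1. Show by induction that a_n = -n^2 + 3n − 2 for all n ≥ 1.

Base case: a_1 = 0, and -1^2 + 3·1 − 2 = 0.
Assume a_k = -k^2 + 3k − 2.
Then a_{k+1} = a_k + (-2k + 2) = (-k^2 + 3k − 2) + (-2k + 2) = -k^2 + k,
and -(k+1)^2 + 3·(k+1) − 2 = -k^2 + k.
Hence a_n = -n^2 + 3n − 2 for every n ≥ 1, by induction.

a_n = -n^2 + 3n − 2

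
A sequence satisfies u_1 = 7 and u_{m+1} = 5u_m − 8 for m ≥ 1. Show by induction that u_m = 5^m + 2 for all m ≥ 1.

Base case: u_1 = 7, and 5^1 + 2 = 5 + 2 = 7.
Assume u_r = 5^r + 2 for some r ≥ 1.
Then u_{r+1} = 5u_r − 8 = 5·(5^r + 2) − 8 = 5^{r+1} + 10 − 8 = 5^{r+1} + 2.
This completes the inductive step, so u_m = 5^m + 2 for all m ≥ 1.

u_m = 5^m + 2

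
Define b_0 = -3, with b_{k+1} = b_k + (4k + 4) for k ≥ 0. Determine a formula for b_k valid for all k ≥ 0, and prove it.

Claim: b_k = 2k^2 + 2k − 3.

Base case: b_0 = -3, and 2·0^2 + 2·0 − 3 = -3.
Assume b_j = 2j^2 + 2j − 3.
Then b_{j+1} = b_j + (4j + 4) = (2j^2 + 2j − 3) + (4j + 4) = 2j^2 + 6j + 1,
and 2·(j+1)^2 + 2·(j+1) − 3 = 2j^2 + 6j + 1.
Hence b_k = 2k^2 + 2k − 3 for every k ≥ 0, by induction.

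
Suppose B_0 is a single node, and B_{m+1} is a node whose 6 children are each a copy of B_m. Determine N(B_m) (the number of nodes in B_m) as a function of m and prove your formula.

Claim: N(B_m) = (6^{m+1} − 1)/5.

Base case: N(B_0) = 1, and (6^{0+1} − 1)/5 = 1.
Assume N(B_j) = (6^{j+1} − 1)/5.
Then N(B_{j+1}) = 1 + 6N(B_j) = 1 + 6·(6^{j+1} − 1)/5 = 1 + (6^{j+2} − 6)/5 = (5 + 6^{j+2} − 6)/5 = (6^{j+2} − 1)/5.
This completes the inductive step, so N(B_m) = (6^{m+1} − 1)/5 for all m ≥ 0.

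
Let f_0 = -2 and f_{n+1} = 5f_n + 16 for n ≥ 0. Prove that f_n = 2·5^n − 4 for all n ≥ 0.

Base case: f_0 = -2, and 2·5^0 − 4 = 2 − 4 = -2.
Assume f_r = 2·5^r − 4 for some r ≥ 0.
Then f_{r+1} = 5f_r + 16 = 5·(2·5^r − 4) + 16 = 10·5^r − 20 + 16 = 2·5^{r+1} − 4.
By induction, f_n = 2·5^n − 4 for all n ≥ 0.

f_n = 2·5^n − 4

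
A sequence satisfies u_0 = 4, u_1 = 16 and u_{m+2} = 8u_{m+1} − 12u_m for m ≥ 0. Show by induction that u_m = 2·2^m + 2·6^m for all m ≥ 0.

Base cases: u_0 = 4 and 2·2^0 + 2·6^0 = 4; u_1 = 16 and 2·2^1 + 2·6^1 = 16.
Assume u_j = 2·2^j + 2·6^j for all 0 ≤ j ≤ r, where r ≥ 1.
Then u_{r+1} = 8u_r − 12u_{r−1} = 8·(2·2^r + 2·6^r) − 12·(2·2^{r−1} + 2·6^{r−1}) = 2·(8·2 − 12)2^{r−1} + 2·(8·6 − 12)6^{r−1} = 8·2^{r−1} + 72·6^{r−1} = 2·2^{r+1} + 2·6^{r+1}.
This completes the inductive step, so u_m = 2·2^m + 2·6^m for all m ≥ 0.

u_m = 2·2^m + 2·6^m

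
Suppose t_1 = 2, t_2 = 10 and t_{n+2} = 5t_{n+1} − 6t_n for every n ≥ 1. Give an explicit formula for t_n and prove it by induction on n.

Claim: t_n = 2·3^n − 2·2^n.

Base cases: t_1 = 2 and 2·3^1 − 2·2^1 = 2; t_2 = 10 and 2·3^2 − 2·2^2 = 10.
Assume t_j = 2·3^j − 2·2^j for all 1 ≤ j ≤ m, where m ≥ 2.
Then t_{m+1} = 5t_m − 6t_{m−1} = 5·(2·3^m − 2·2^m) − 6·(2·3^{m−1} − 2·2^{m−1}) = 2·(5·3 − 6)3^{m−1} − 2·(5·2 − 6)2^{m−1} = 18·3^{m−1} − 8·2^{m−1} = 2·3^{m+1} − 2·2^{m+1}.
By strong induction, t_n = 2·3^n − 2·2^n for all n ≥ 1.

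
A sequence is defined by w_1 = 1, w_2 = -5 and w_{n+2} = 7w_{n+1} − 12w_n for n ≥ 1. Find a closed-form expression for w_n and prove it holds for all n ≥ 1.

Claim: w_n = 3·3^n − 2·4^n.

Base cases: w_1 = 1 and 3·3^1 − 2·4^1 = 1; w_2 = -5 and 3·3^2 − 2·4^2 = -5.
Assume w_j = 3·3^j − 2·4^j for all 1 ≤ j ≤ k, where k ≥ 2.
Then w_{k+1} = 7w_k − 12w_{k−1} = 7·(3·3^k − 2·4^k) − 12·(3·3^{k−1} − 2·4^{k−1}) = 3·(7·3 − 12)3^{k−1} − 2·(7·4 − 12)4^{k−1} = 27·3^{k−1} − 32·4^{k−1} = 3·3^{k+1} − 2·4^{k+1}.
Hence w_n = 3·3^n − 2·4^n for every n ≥ 1, by strong induction.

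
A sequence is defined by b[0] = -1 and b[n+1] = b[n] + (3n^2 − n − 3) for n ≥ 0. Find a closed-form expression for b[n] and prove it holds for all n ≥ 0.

Claim: b[n] = n^3 − 2n^2 − 2n − 1.

Base case: b[0] = -1, and 0^3 − 2·0^2 − 2·0 − 1 = -1.
Assume b[k] = k^3 − 2k^2 − 2k − 1.
Then b[k+1] = b[k] + (3k^2 − k − 3) = (k^3 − 2k^2 − 2k − 1) + (3k^2 − k − 3) = k^3 + k^2 − 3k − 4,
and (k+1)^3 − 2·(k+1)^2 − 2·(k+1) − 1 = k^3 + k^2 − 3k − 4.
This completes the inductive step, so b[n] = n^3 − 2n^2 − 2n − 1 for all n ≥ 0.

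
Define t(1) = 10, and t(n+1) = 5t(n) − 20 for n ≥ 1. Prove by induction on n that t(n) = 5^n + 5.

Base case: t(1) = 10, and 5^1 + 5 = 5 + 5 = 10.
Assume t(m) = 5^m + 5 for some m ≥ 1.
Then t(m+1) = 5t(m) − 20 = 5·(5^m + 5) − 20 = 5^{m+1} + 25 − 20 = 5^{m+1} + 5.
By induction, t(n) = 5^n + 5 for all n ≥ 1.

t(n) = 5^n + 5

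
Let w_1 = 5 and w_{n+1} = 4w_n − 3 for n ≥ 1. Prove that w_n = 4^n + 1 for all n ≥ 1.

Base case: w_1 = 5, and 4^1 + 1 = 4 + 1 = 5.
Assume w_k = 4^k + 1 for some k ≥ 1.
Then w_{k+1} = 4w_k − 3 = 4·(4^k + 1) − 3 = 4^{k+1} + 4 − 3 = 4^{k+1} + 1.
Hence w_n = 4^n + 1 for every n ≥ 1, by induction.

w_n = 4^n + 1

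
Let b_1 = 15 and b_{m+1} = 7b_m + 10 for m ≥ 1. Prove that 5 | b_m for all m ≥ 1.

Base case: b_1 = 15 = 5·3, so 5 | b_1.
Assume 5 | b_k, so b_k = 5t for some integer t.
Then b_{k+1} = 7b_k + 10 = 7·(5t) + 10 = 5(7t + 2), so 5 | b_{k+1}.
Hence 5 | b_m for every m ≥ 1, by induction.

5 | b_m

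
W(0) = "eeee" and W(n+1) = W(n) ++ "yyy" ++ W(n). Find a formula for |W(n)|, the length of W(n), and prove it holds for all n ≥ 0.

Claim: |W(n)| = 7·2^n − 3.

Base case: |W(0)| = 4, and 7·2^0 − 3 = 4.
Assume |W(r)| = 7·2^r − 3.
Then |W(r+1)| = |W(r)| + 3 + |W(r)| = 2|W(r)| + 3 = 2(7·2^r − 3) + 3 = 7·2^{r+1} − 6 + 3 = 7·2^{r+1} − 3.
Hence |W(n)| = 7·2^n − 3 for every n ≥ 0, by induction.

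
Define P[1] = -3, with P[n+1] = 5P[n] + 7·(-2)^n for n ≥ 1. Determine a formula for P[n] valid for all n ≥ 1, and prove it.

Claim: P[n] = -5^n − (-2)^n.

Base case: P[1] = -3, and -5^1 − (-2)^1 = -5 + 2 = -3.
Assume P[r] = -5^r − (-2)^r for some r ≥ 1.
Then P[r+1] = 5P[r] + 7·(-2)^r = 5·(-5^r − (-2)^r) + 7·(-2)^r = -5^{r+1} − 5·(-2)^r + 7·(-2)^r = -5^{r+1} + 2·(-2)^r = -5^{r+1} − (-2)^{r+1}.
By induction, P[n] = -5^n − (-2)^n for all n ≥ 1.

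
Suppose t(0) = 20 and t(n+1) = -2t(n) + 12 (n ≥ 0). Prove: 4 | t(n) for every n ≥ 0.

Base case: t(0) = 20 = 4·5, so 4 | t(0).
Assume 4 | t(m), so t(m) = 4s for some integer s.
Then t(m+1) = -2t(m) + 12 = -2·(4s) + 12 = 4(-2s + 3), so 4 | t(m+1).
Hence 4 | t(n) for every n ≥ 0, by induction.

4 | t(n)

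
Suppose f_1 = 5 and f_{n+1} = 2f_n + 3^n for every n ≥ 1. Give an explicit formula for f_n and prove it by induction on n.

Claim: f_n = 2^n + 3^n.

Base case: f_1 = 5, and 2^1 + 3^1 = 2 + 3 = 5.
Assume f_k = 2^k + 3^k for some k ≥ 1.
Then f_{k+1} = 2f_k + 3^k = 2·(2^k + 3^k) + 3^k = 2^{k+1} + 2·3^k + 3^k = 2^{k+1} + 3·3^k = 2^{k+1} + 3^{k+1}.
This completes the inductive step, so f_n = 2^n + 3^n for all n ≥ 1.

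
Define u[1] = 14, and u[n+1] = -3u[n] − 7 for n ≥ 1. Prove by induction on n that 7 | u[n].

Base case: u[1] = 14 = 7·2, so 7 | u[1].
Assume 7 | u[m], so u[m] = 7t for some integer t.
Then u[m+1] = -3u[m] − 7 = -3·(7t) − 7 = 7(-3t − 1), so 7 | u[m+1].
Hence 7 | u[n] for every n ≥ 1, by induction.

7 | u[n]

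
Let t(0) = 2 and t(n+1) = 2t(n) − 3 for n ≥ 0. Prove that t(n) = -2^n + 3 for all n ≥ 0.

Base case: t(0) = 2, and -2^0 + 3 = -1 + 3 = 2.
Assume t(m) = -2^m + 3 for some m ≥ 0.
Then t(m+1) = 2t(m) − 3 = 2·(-2^m + 3) − 3 = -2^{m+1} + 6 − 3 = -2^{m+1} + 3.
So the formula holds for m+1, and by induction t(n) = -2^n + 3 for all n ≥ 0.

t(n) = -2^n + 3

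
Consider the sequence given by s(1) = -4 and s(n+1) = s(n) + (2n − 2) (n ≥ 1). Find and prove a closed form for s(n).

Claim: s(n) = n^2 − 3n − 2.

Base case: s(1) = -4, and 1^2 − 3·1 − 2 = -4.
Assume s(m) = m^2 − 3m − 2.
Then s(m+1) = s(m) + (2m − 2) = (m^2 − 3m − 2) + (2m − 2) = m^2 − m − 4,
and (m+1)^2 − 3·(m+1) − 2 = m^2 − m − 4.
Hence s(n) = n^2 − 3n − 2 for every n ≥ 1, by induction.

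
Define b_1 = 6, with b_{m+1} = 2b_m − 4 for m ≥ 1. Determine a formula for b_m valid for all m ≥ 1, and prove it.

Claim: b_m = 2^m + 4.

Base case: b_1 = 6, and 2^1 + 4 = 2 + 4 = 6.
Assume b_j = 2^j + 4 for some j ≥ 1.
Then b_{j+1} = 2b_j − 4 = 2·(2^j + 4) − 4 = 2^{j+1} + 8 − 4 = 2^{j+1} + 4.
This completes the inductive step, so b_m = 2^m + 4 for all m ≥ 1.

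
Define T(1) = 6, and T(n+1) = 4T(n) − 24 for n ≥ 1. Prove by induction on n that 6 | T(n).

Base case: T(1) = 6 = 6·1, so 6 | T(1).
Assume 6 | T(m), so T(m) = 6t for some integer t.
Then T(m+1) = 4T(m) − 24 = 4·(6t) − 24 = 6(4t − 4), so 6 | T(m+1).
This completes the inductive step, so 6 | T(n) for all n ≥ 1.

6 | T(n)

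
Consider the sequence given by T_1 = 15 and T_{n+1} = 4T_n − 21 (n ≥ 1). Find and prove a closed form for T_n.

Claim: T_n = 2·4^n + 7.

Base case: T_1 = 15, and 2·4^1 + 7 = 8 + 7 = 15.
Assume T_m = 2·4^m + 7 for some m ≥ 1.
Then T_{m+1} = 4T_m − 21 = 4·(2·4^m + 7) − 21 = 8·4^m + 28 − 21 = 2·4^{m+1} + 7.
Hence T_n = 2·4^n + 7 for every n ≥ 1, by induction.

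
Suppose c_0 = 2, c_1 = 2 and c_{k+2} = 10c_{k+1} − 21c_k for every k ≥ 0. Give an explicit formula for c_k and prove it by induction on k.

Claim: c_k = 3·3^k − 7^k.

Base cases: c_0 = 2 and 3·3^0 − 7^0 = 2; c_1 = 2 and 3·3^1 − 7^1 = 2.
Assume c_j = 3·3^j − 7^j for all 0 ≤ j ≤ r, where r ≥ 1.
Then c_{r+1} = 10c_r − 21c_{r−1} = 10·(3·3^r − 7^r) − 21·(3·3^{r−1} − 7^{r−1}) = 3·(10·3 − 21)3^{r−1} − (10·7 − 21)7^{r−1} = 27·3^{r−1} − 49·7^{r−1} = 3·3^{r+1} − 7^{r+1}.
Hence c_k = 3·3^k − 7^k for every k ≥ 0, by strong induction.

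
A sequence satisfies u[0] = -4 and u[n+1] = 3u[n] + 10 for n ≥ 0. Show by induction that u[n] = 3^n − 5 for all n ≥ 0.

Base case: u[0] = -4, and 3^0 − 5 = 1 − 5 = -4.
Assume u[k] = 3^k − 5 for some k ≥ 0.
Then u[k+1] = 3u[k] + 10 = 3·(3^k − 5) + 10 = 3^{k+1} − 15 + 10 = 3^{k+1} − 5.
Hence u[n] = 3^n − 5 for every n ≥ 0, by induction.

u[n] = 3^n − 5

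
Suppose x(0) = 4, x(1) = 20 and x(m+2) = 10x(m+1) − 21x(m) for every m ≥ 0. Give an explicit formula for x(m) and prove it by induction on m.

Claim: x(m) = 2·3^m + 2·7^m.

Base cases: x(0) = 4 and 2·3^0 + 2·7^0 = 4; x(1) = 20 and 2·3^1 + 2·7^1 = 20.
Assume x(j) = 2·3^j + 2·7^j for all 0 ≤ j ≤ k, where k ≥ 1.
Then x(k+1) = 10x(k) − 21x(k−1) = 10·(2·3^k + 2·7^k) − 21·(2·3^{k−1} + 2·7^{k−1}) = 2·(10·3 − 21)3^{k−1} + 2·(10·7 − 21)7^{k−1} = 18·3^{k−1} + 98·7^{k−1} = 2·3^{k+1} + 2·7^{k+1}.
By strong induction, x(m) = 2·3^m + 2·7^m for all m ≥ 0.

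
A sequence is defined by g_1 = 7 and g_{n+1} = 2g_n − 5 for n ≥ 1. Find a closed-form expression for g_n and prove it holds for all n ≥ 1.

Claim: g_n = 2^n + 5.

Base case: g_1 = 7, and 2^1 + 5 = 2 + 5 = 7.
Assume g_r = 2^r + 5 for some r ≥ 1.
Then g_{r+1} = 2g_r − 5 = 2·(2^r + 5) − 5 = 2^{r+1} + 10 − 5 = 2^{r+1} + 5.
So the formula holds for r+1, and by induction g_n = 2^n + 5 for all n ≥ 1.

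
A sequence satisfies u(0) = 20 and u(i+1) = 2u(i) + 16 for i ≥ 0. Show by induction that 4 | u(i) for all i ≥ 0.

Base case: u(0) = 20 = 4·5, so 4 | u(0).
Assume 4 | u(j), so u(j) = 4t for some integer t.
Then u(j+1) = 2u(j) + 16 = 2·(4t) + 16 = 4(2t + 4), so 4 | u(j+1).
This completes the inductive step, so 4 | u(i) for all i ≥ 0.

4 | u(i)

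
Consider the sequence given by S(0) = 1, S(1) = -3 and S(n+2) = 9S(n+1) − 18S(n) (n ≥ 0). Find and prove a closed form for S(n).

Claim: S(n) = 3·3^n − 2·6^n.

Base cases: S(0) = 1 and 3·3^0 − 2·6^0 = 1; S(1) = -3 and 3·3^1 − 2·6^1 = -3.
Assume S(j) = 3·3^j − 2·6^j for all 0 ≤ j ≤ k, where k ≥ 1.
Then S(k+1) = 9S(k) − 18S(k−1) = 9·(3·3^k − 2·6^k) − 18·(3·3^{k−1} − 2·6^{k−1}) = 3·(9·3 − 18)3^{k−1} − 2·(9·6 − 18)6^{k−1} = 27·3^{k−1} − 72·6^{k−1} = 3·3^{k+1} − 2·6^{k+1}.
This completes the inductive step, so S(n) = 3·3^n − 2·6^n for all n ≥ 0.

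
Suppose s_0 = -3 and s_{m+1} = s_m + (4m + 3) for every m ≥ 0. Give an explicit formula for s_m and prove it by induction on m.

Claim: s_m = 2m^2 + m − 3.

Base case: s_0 = -3, and 2·0^2 + 0 − 3 = -3.
Assume s_k = 2k^2 + k − 3.
Then s_{k+1} = s_k + (4k + 3) = (2k^2 + k − 3) + (4k + 3) = 2k^2 + 5k,
and 2·(k+1)^2 + (k+1) − 3 = 2k^2 + 5k.
This completes the inductive step, so s_m = 2m^2 + m − 3 for all m ≥ 0.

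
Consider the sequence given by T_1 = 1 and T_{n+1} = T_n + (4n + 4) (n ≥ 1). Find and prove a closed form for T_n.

Claim: T_n = 2n^2 + 2n − 3.

Base case: T_1 = 1, and 2·1^2 + 2·1 − 3 = 1.
Assume T_k = 2k^2 + 2k − 3.
Then T_{k+1} = T_k + (4k + 4) = (2k^2 + 2k − 3) + (4k + 4) = 2k^2 + 6k + 1,
and 2·(k+1)^2 + 2·(k+1) − 3 = 2k^2 + 6k + 1.
This completes the inductive step, so T_n = 2n^2 + 2n − 3 for all n ≥ 1.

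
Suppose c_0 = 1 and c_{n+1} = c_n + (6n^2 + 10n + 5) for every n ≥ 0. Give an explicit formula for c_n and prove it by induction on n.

Claim: c_n = 2n^3 + 2n^2 + n + 1.

Base case: c_0 = 1, and 2·0^3 + 2·0^2 + 0 + 1 = 1.
Assume c_m = 2m^3 + 2m^2 + m + 1.
Then c_{m+1} = c_m + (6m^2 + 10m + 5) = (2m^3 + 2m^2 + m + 1) + (6m^2 + 10m + 5) = 2m^3 + 8m^2 + 11m + 6,
and 2·(m+1)^3 + 2·(m+1)^2 + (m+1) + 1 = 2m^3 + 8m^2 + 11m + 6.
By induction, c_n = 2n^3 + 2n^2 + n + 1 for all n ≥ 0.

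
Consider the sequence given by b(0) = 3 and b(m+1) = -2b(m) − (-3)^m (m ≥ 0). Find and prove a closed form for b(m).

Claim: b(m) = 2·(-2)^m + (-3)^m.

Base case: b(0) = 3, and 2·(-2)^0 + (-3)^0 = 2 + 1 = 3.
Assume b(k) = 2·(-2)^k + (-3)^k for some k ≥ 0.
Then b(k+1) = -2b(k) − (-3)^k = -2·(2·(-2)^k + (-3)^k) − (-3)^k = 2·(-2)^{k+1} − 2·(-3)^k − (-3)^k = 2·(-2)^{k+1} − 3·(-3)^k = 2·(-2)^{k+1} + (-3)^{k+1}.
Hence b(m) = 2·(-2)^m + (-3)^m for every m ≥ 0, by induction.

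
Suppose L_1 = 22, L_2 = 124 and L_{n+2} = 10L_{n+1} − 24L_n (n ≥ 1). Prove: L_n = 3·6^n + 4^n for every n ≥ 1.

Base cases: L_1 = 22 and 3·6^1 + 4^1 = 22; L_2 = 124 and 3·6^2 + 4^2 = 124.
Assume L_j = 3·6^j + 4^j for all 1 ≤ j ≤ k, where k ≥ 2.
Then L_{k+1} = 10L_k − 24L_{k−1} = 10·(3·6^k + 4^k) − 24·(3·6^{k−1} + 4^{k−1}) = 3·(10·6 − 24)6^{k−1} + (10·4 − 24)4^{k−1} = 108·6^{k−1} + 16·4^{k−1} = 3·6^{k+1} + 4^{k+1}.
This completes the inductive step, so L_n = 3·6^n + 4^n for all n ≥ 1.

L_n = 3·6^n + 4^n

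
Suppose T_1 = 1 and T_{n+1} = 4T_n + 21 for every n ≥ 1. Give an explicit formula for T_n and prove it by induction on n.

Claim: T_n = 2·4^n − 7.

Base case: T_1 = 1, and 2·4^1 − 7 = 8 − 7 = 1.
Assume T_j = 2·4^j − 7 for some j ≥ 1.
Then T_{j+1} = 4T_j + 21 = 4·(2·4^j − 7) + 21 = 8·4^j − 28 + 21 = 2·4^{j+1} − 7.
This completes the inductive step, so T_n = 2·4^n − 7 for all n ≥ 1.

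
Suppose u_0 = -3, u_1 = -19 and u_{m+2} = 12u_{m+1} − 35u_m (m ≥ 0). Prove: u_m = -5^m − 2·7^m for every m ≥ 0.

Base cases: u_0 = -3 and -5^0 − 2·7^0 = -3; u_1 = -19 and -5^1 − 2·7^1 = -19.
Assume u_j = -5^j − 2·7^j for all 0 ≤ j ≤ k, where k ≥ 1.
Then u_{k+1} = 12u_k − 35u_{k−1} = 12·(-5^k − 2·7^k) − 35·(-5^{k−1} − 2·7^{k−1}) = -(12·5 − 35)5^{k−1} − 2·(12·7 − 35)7^{k−1} = -25·5^{k−1} − 98·7^{k−1} = -5^{k+1} − 2·7^{k+1}.
This completes the inductive step, so u_m = -5^m − 2·7^m for all m ≥ 0.

u_m = -5^m − 2·7^m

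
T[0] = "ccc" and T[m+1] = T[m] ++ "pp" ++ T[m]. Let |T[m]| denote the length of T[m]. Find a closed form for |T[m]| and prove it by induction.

Claim: |T[m]| = 5·2^m − 2.

Base case: |T[0]| = 3, and 5·2^0 − 2 = 3.
Assume |T[r]| = 5·2^r − 2.
Then |T[r+1]| = |T[r]| + 2 + |T[r]| = 2|T[r]| + 2 = 2(5·2^r − 2) + 2 = 5·2^{r+1} − 4 + 2 = 5·2^{r+1} − 2.
This completes the inductive step, so |T[m]| = 5·2^m − 2 for all m ≥ 0.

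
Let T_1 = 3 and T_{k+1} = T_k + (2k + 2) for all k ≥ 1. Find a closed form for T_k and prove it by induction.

Claim: T_k = k^2 + k + 1.

Base case: T_1 = 3, and 1^2 + 1 + 1 = 3.
Assume T_r = r^2 + r + 1.
Then T_{r+1} = T_r + (2r + 2) = (r^2 + r + 1) + (2r + 2) = r^2 + 3r + 3,
and (r+1)^2 + (r+1) + 1 = r^2 + 3r + 3.
By induction, T_k = k^2 + k + 1 for all k ≥ 1.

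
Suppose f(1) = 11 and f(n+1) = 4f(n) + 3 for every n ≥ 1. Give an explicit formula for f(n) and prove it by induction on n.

Claim: f(n) = 3·4^n − 1.

Base case: f(1) = 11, and 3·4^1 − 1 = 12 − 1 = 11.
Assume f(m) = 3·4^m − 1 for some m ≥ 1.
Then f(m+1) = 4f(m) + 3 = 4·(3·4^m − 1) + 3 = 12·4^m − 4 + 3 = 3·4^{m+1} − 1.
By induction, f(n) = 3·4^n − 1 for all n ≥ 1.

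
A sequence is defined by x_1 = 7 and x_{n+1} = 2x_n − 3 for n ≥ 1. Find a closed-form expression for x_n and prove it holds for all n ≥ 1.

Claim: x_n = 2^{n+1} + 3.

Base case: x_1 = 7, and 2^{1+1} + 3 = 4 + 3 = 7.
Assume x_k = 2^{k+1} + 3 for some k ≥ 1.
Then x_{k+1} = 2x_k − 3 = 2·(2^{k+1} + 3) − 3 = 2^{k+2} + 6 − 3 = 2^{k+2} + 3.
By induction, x_n = 2^{n+1} + 3 for all n ≥ 1.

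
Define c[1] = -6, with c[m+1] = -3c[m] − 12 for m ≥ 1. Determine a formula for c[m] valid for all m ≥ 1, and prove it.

Claim: c[m] = (-3)^m − 3.

Base case: c[1] = -6, and (-3)^1 − 3 = -3 − 3 = -6.
Assume c[j] = (-3)^j − 3 for some j ≥ 1.
Then c[j+1] = -3c[j] − 12 = -3·((-3)^j − 3) − 12 = -3·(-3)^j + 9 − 12 = (-3)^{j+1} − 3.
This completes the inductive step, so c[m] = (-3)^m − 3 for all m ≥ 1.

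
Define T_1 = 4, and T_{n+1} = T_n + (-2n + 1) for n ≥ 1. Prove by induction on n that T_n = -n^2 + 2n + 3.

Base case: T_1 = 4, and -1^2 + 2·1 + 3 = 4.
Assume T_r = -r^2 + 2r + 3.
Then T_{r+1} = T_r + (-2r + 1) = (-r^2 + 2r + 3) + (-2r + 1) = -r^2 + 4,
and -(r+1)^2 + 2·(r+1) + 3 = -r^2 + 4.
This completes the inductive step, so T_n = -n^2 + 2n + 3 for all n ≥ 1.

T_n = -n^2 + 2n + 3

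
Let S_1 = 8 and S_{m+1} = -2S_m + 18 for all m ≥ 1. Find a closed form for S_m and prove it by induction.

Claim: S_m = -(-2)^m + 6.

Base case: S_1 = 8, and -(-2)^1 + 6 = 2 + 6 = 8.
Assume S_j = -(-2)^j + 6 for some j ≥ 1.
Then S_{j+1} = -2S_j + 18 = -2·(-(-2)^j + 6) + 18 = 2·(-2)^j − 12 + 18 = -(-2)^{j+1} + 6.
Hence S_m = -(-2)^m + 6 for every m ≥ 1, by induction.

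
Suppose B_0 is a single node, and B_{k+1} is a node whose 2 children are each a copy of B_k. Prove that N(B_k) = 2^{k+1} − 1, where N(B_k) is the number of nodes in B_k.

Base case: N(B_0) = 1, and 2^{0+1} − 1 = 1.
Assume N(B_r) = 2^{r+1} − 1.
Then N(B_{r+1}) = 1 + 2N(B_r) = 1 + 2(2^{r+1} − 1) = 2^{r+2} − 2 + 1 = 2^{r+2} − 1.
Hence N(B_k) = 2^{k+1} − 1 for every k ≥ 0, by induction.

N(B_k) = 2^{k+1} − 1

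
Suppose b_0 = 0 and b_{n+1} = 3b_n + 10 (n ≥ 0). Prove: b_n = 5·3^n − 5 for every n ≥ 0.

Base case: b_0 = 0, and 5·3^0 − 5 = 5 − 5 = 0.
Assume b_j = 5·3^j − 5 for some j ≥ 0.
Then b_{j+1} = 3b_j + 10 = 3·(5·3^j − 5) + 10 = 15·3^j − 15 + 10 = 5·3^{j+1} − 5.
By induction, b_n = 5·3^n − 5 for all n ≥ 0.

b_n = 5·3^n − 5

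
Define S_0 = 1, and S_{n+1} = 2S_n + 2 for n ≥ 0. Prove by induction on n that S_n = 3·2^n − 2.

Base case: S_0 = 1, and 3·2^0 − 2 = 3 − 2 = 1.
Assume S_r = 3·2^r − 2 for some r ≥ 0.
Then S_{r+1} = 2S_r + 2 = 2·(3·2^r − 2) + 2 = 6·2^r − 4 + 2 = 3·2^{r+1} − 2.
So the formula holds for r+1, and by induction S_n = 3·2^n − 2 for all n ≥ 0.

S_n = 3·2^n − 2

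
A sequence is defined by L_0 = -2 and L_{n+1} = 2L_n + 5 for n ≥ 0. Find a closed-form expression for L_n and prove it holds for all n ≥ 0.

Claim: L_n = 3·2^n − 5.

Base case: L_0 = -2, and 3·2^0 − 5 = 3 − 5 = -2.
Assume L_j = 3·2^j − 5 for some j ≥ 0.
Then L_{j+1} = 2L_j + 5 = 2·(3·2^j − 5) + 5 = 6·2^j − 10 + 5 = 3·2^{j+1} − 5.
By induction, L_n = 3·2^n − 5 for all n ≥ 0.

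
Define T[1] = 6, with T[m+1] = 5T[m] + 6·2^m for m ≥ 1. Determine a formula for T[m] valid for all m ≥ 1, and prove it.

Claim: T[m] = 2·5^m − 2·2^m.

Base case: T[1] = 6, and 2·5^1 − 2·2^1 = 10 − 4 = 6.
Assume T[k] = 2·5^k − 2·2^k for some k ≥ 1.
Then T[k+1] = 5T[k] + 6·2^k = 5·(2·5^k − 2·2^k) + 6·2^k = 2·5^{k+1} − 10·2^k + 6·2^k = 2·5^{k+1} − 4·2^k = 2·5^{k+1} − 2·2^{k+1}.
Hence T[m] = 2·5^m − 2·2^m for every m ≥ 1, by induction.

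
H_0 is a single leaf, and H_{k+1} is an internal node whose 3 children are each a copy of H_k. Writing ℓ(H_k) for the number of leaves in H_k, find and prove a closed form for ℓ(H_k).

Claim: ℓ(H_k) = 3^k.

Base case: ℓ(H_0) = 1, and 3^0 = 1.
Assume ℓ(H_r) = 3^r.
Then ℓ(H_{r+1}) = 3·ℓ(H_r) = 3·3^r = 3^{r+1}.
By induction, ℓ(H_k) = 3^k for all k ≥ 0.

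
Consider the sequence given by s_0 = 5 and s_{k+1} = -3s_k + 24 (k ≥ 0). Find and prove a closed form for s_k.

Claim: s_k = -(-3)^k + 6.

Base case: s_0 = 5, and -(-3)^0 + 6 = -1 + 6 = 5.
Assume s_j = -(-3)^j + 6 for some j ≥ 0.
Then s_{j+1} = -3s_j + 24 = -3·(-(-3)^j + 6) + 24 = 3·(-3)^j − 18 + 24 = -(-3)^{j+1} + 6.
So the formula holds for j+1, and by induction s_k = -(-3)^k + 6 for all k ≥ 0.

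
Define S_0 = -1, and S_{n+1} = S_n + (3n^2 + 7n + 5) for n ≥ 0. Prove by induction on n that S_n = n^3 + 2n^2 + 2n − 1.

Base case: S_0 = -1, and 0^3 + 2·0^2 + 2·0 − 1 = -1.
Assume S_k = k^3 + 2k^2 + 2k − 1.
Then S_{k+1} = S_k + (3k^2 + 7k + 5) = (k^3 + 2k^2 + 2k − 1) + (3k^2 + 7k + 5) = k^3 + 5k^2 + 9k + 4,
and (k+1)^3 + 2·(k+1)^2 + 2·(k+1) − 1 = k^3 + 5k^2 + 9k + 4.
This completes the inductive step, so S_n = n^3 + 2n^2 + 2n − 1 for all n ≥ 0.

S_n = n^3 + 2n^2 + 2n − 1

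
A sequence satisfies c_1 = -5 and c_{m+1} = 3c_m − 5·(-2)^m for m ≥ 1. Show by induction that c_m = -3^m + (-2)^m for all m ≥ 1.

Base case: c_1 = -5, and -3^1 + (-2)^1 = -3 − 2 = -5.
Assume c_k = -3^k + (-2)^k for some k ≥ 1.
Then c_{k+1} = 3c_k − 5·(-2)^k = 3·(-3^k + (-2)^k) − 5·(-2)^k = -3^{k+1} + 3·(-2)^k − 5·(-2)^k = -3^{k+1} − 2·(-2)^k = -3^{k+1} + (-2)^{k+1}.
By induction, c_m = -3^m + (-2)^m for all m ≥ 1.

c_m = -3^m + (-2)^m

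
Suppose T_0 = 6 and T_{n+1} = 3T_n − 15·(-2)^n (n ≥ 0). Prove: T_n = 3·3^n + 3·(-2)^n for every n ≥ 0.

Base case: T_0 = 6, and 3·3^0 + 3·(-2)^0 = 3 + 3 = 6.
Assume T_j = 3·3^j + 3·(-2)^j for some j ≥ 0.
Then T_{j+1} = 3T_j − 15·(-2)^j = 3·(3·3^j + 3·(-2)^j) − 15·(-2)^j = 3·3^{j+1} + 9·(-2)^j − 15·(-2)^j = 3·3^{j+1} − 6·(-2)^j = 3·3^{j+1} + 3·(-2)^{j+1}.
So the formula holds for j+1, and by induction T_n = 3·3^n + 3·(-2)^n for all n ≥ 0.

T_n = 3·3^n + 3·(-2)^n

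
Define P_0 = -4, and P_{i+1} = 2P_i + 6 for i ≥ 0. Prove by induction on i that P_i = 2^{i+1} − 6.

Base case: P_0 = -4, and 2^{0+1} − 6 = 2 − 6 = -4.
Assume P_k = 2^{k+1} − 6 for some k ≥ 0.
Then P_{k+1} = 2P_k + 6 = 2·(2^{k+1} − 6) + 6 = 2^{k+2} − 12 + 6 = 2^{k+2} − 6.
So the formula holds for k+1, and by induction P_i = 2^{i+1} − 6 for all i ≥ 0.

P_i = 2^{i+1} − 6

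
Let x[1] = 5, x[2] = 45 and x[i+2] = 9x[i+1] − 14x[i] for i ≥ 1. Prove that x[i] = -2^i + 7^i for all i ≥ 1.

Base cases: x[1] = 5 and -2^1 + 7^1 = 5; x[2] = 45 and -2^2 + 7^2 = 45.
Assume x[j] = -2^j + 7^j for all 1 ≤ j ≤ k, where k ≥ 2.
Then x[k+1] = 9x[k] − 14x[k−1] = 9·(-2^k + 7^k) − 14·(-2^{k−1} + 7^{k−1}) = -(9·2 − 14)2^{k−1} + (9·7 − 14)7^{k−1} = -4·2^{k−1} + 49·7^{k−1} = -2^{k+1} + 7^{k+1}.
So the formula holds for k+1, and by strong induction x[i] = -2^i + 7^i for all i ≥ 1.

x[i] = -2^i + 7^i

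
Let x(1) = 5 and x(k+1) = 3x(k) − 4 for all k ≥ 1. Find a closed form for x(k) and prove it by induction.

Claim: x(k) = 3^k + 2.

Base case: x(1) = 5, and 3^1 + 2 = 3 + 2 = 5.
Assume x(j) = 3^j + 2 for some j ≥ 1.
Then x(j+1) = 3x(j) − 4 = 3·(3^j + 2) − 4 = 3^{j+1} + 6 − 4 = 3^{j+1} + 2.
So the formula holds for j+1, and by induction x(k) = 3^k + 2 for all k ≥ 1.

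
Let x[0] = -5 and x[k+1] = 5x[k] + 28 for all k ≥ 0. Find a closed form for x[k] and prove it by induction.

Claim: x[k] = 2·5^k − 7.

Base case: x[0] = -5, and 2·5^0 − 7 = 2 − 7 = -5.
Assume x[m] = 2·5^m − 7 for some m ≥ 0.
Then x[m+1] = 5x[m] + 28 = 5·(2·5^m − 7) + 28 = 10·5^m − 35 + 28 = 2·5^{m+1} − 7.
So the formula holds for m+1, and by induction x[k] = 2·5^k − 7 for all k ≥ 0.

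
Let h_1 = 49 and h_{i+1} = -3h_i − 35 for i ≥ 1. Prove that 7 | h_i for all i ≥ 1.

Base case: h_1 = 49 = 7·7, so 7 | h_1.
Assume 7 | h_k, so h_k = 7t for some integer t.
Then h_{k+1} = -3h_k − 35 = -3·(7t) − 35 = 7(-3t − 5), so 7 | h_{k+1}.
By induction, 7 | h_i for all i ≥ 1.

7 | h_i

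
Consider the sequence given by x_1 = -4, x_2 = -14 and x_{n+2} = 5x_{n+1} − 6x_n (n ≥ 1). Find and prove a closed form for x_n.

Claim: x_n = 2^n − 2·3^n.

Base cases: x_1 = -4 and 2^1 − 2·3^1 = -4; x_2 = -14 and 2^2 − 2·3^2 = -14.
Assume x_i = 2^i − 2·3^i for all 1 ≤ i ≤ j, where j ≥ 2.
Then x_{j+1} = 5x_j − 6x_{j−1} = 5·(2^j − 2·3^j) − 6·(2^{j−1} − 2·3^{j−1}) = (5·2 − 6)2^{j−1} − 2·(5·3 − 6)3^{j−1} = 4·2^{j−1} − 18·3^{j−1} = 2^{j+1} − 2·3^{j+1}.
By strong induction, x_n = 2^n − 2·3^n for all n ≥ 1.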